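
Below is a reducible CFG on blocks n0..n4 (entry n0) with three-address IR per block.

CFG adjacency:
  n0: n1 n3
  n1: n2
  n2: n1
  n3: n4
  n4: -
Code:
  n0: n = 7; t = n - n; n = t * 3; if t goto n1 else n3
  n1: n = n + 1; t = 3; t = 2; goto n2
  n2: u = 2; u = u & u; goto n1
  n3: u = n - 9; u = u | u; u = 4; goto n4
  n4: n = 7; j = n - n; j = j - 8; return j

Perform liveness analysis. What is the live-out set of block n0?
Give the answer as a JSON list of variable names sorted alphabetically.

Answer: ["n"]

Analysis:
Per-block:
  n0: def={n,t} ue=∅
  n1: def={n,t} ue={n}
  n2: def={u} ue=∅
  n3: def={u} ue={n}
  n4: def={j,n} ue=∅

Liveness:
  n0: in=∅ out={n}
  n1: in={n} out={n}
  n2: in={n} out={n}
  n3: in={n} out=∅
  n4: in=∅ out=∅

live-out(n0) = ["n"]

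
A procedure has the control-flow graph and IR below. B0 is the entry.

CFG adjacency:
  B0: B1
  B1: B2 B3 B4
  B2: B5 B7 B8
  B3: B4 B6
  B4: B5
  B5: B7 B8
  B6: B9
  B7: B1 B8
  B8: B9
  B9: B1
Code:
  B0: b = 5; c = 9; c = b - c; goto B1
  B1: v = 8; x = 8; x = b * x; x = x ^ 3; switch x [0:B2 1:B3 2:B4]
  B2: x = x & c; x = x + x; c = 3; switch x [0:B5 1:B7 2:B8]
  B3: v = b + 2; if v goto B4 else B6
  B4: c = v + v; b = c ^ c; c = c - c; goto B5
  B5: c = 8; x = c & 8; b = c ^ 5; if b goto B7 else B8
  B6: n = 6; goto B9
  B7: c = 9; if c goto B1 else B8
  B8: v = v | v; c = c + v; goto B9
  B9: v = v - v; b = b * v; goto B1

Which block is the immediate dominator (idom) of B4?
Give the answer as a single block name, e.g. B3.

Answer: B1

Derivation:
idom tree: B1←B0 B2←B1 B3←B1 B4←B1 B5←B1 B6←B3 B7←B1 B8←B1 B9←B1
Dom∩ at merges:
  B1: preds {B0,B7,B9}: {B0} ∩ {B0,B1,B7} ∩ {B0,B1,B9} = {B0}; idom=B0
  B4: preds {B1,B3}: {B0,B1} ∩ {B0,B1,B3} = {B0,B1}; idom=B1
  B5: preds {B2,B4}: {B0,B1,B2} ∩ {B0,B1,B4} = {B0,B1}; idom=B1
  B7: preds {B2,B5}: {B0,B1,B2} ∩ {B0,B1,B5} = {B0,B1}; idom=B1
  B8: preds {B2,B5,B7}: {B0,B1,B2} ∩ {B0,B1,B5} ∩ {B0,B1,B7} = {B0,B1}; idom=B1
  B9: preds {B6,B8}: {B0,B1,B3,B6} ∩ {B0,B1,B8} = {B0,B1}; idom=B1

idom(B4) = B1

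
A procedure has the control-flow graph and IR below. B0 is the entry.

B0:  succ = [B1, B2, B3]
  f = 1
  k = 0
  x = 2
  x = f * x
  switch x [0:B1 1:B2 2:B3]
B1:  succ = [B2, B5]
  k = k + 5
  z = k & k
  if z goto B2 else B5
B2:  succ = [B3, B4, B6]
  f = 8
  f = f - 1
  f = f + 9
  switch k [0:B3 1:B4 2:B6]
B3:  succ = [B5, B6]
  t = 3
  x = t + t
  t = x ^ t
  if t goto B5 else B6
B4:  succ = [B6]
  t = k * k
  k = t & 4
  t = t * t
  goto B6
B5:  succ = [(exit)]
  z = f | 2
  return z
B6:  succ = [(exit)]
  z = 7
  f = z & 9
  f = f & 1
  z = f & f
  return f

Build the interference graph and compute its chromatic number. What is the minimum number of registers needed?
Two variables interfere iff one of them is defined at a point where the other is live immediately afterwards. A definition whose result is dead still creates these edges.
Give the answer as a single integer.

Per-block:
  B0 def {f,k,x} use ∅
  B1 def {k,z} use {k}
  B2 def {f} use {k}
  B3 def {t,x} use ∅
  B4 def {k,t} use {k}
  B5 def {z} use {f}
  B6 def {f,z} use ∅

Live sets:
  B0 li=∅ lo={f,k}
  B1 li={f,k} lo={f,k}
  B2 li={k} lo={f,k}
  B3 li={f} lo={f}
  B4 li={k} lo=∅
  B5 li={f} lo=∅
  B6 li=∅ lo=∅

Interference:
  f: {k,t,x,z}
  k: {f,t,x,z}
  t: {f,k,x}
  x: {f,k,t}
  z: {f,k}

Colouring:
  {f,k,t,x} pairwise interfere (4-clique) ⇒ χ ≥ 4
  4-colouring: c0={f}  c1={k}  c2={t,z}  c3={x}
  χ = 4

Answer: 4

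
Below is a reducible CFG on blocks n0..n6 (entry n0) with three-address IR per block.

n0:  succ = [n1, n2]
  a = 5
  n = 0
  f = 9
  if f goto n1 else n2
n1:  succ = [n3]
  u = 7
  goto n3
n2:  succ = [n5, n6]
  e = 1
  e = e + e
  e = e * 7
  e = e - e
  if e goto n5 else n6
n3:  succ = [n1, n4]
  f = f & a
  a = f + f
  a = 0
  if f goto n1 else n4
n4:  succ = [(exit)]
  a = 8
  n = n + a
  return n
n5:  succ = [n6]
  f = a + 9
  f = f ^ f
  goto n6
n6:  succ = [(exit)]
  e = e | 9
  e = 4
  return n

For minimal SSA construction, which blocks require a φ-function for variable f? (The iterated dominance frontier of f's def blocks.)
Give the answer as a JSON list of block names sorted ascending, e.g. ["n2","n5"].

Answer: ["n1", "n6"]

Working:
idom tree: n1←n0 n2←n0 n3←n1 n4←n3 n5←n2 n6←n2
Dom∩ at merges:
  n1: preds {n0,n3}: {n0} ∩ {n0,n1,n3} = {n0}; idom=n0
  n6: preds {n2,n5}: {n0,n2} ∩ {n0,n2,n5} = {n0,n2}; idom=n2

Frontier:
  join n1 pred n0: · stop@n0
  join n1 pred n3: n3→n1 stop@n0
  join n6 pred n2: · stop@n2
  join n6 pred n5: n5 stop@n2
  DF(n0)=∅
  DF(n1)={n1}
  DF(n2)=∅
  DF(n3)={n1}
  DF(n4)=∅
  DF(n5)={n6}
  DF(n6)=∅

φ for f: defs {n0,n3,n5}
  DF⁺ = {n1,n6}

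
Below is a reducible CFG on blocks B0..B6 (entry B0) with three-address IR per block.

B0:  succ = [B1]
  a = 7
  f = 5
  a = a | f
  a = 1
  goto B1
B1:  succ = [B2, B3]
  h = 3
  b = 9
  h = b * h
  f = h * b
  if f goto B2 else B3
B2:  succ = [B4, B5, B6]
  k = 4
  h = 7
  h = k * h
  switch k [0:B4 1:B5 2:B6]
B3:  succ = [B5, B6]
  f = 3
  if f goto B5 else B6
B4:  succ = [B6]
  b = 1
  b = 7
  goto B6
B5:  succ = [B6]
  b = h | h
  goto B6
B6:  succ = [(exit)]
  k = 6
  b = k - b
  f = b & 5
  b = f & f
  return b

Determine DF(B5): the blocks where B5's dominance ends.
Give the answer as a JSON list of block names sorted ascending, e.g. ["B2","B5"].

idom tree: B1←B0 B2←B1 B3←B1 B4←B2 B5←B1 B6←B1
Dom∩ at merges:
  B5: preds {B2,B3}: {B0,B1,B2} ∩ {B0,B1,B3} = {B0,B1}; idom=B1
  B6: preds {B2,B3,B4,B5}: {B0,B1,B2} ∩ {B0,B1,B3} ∩ {B0,B1,B2,B4} ∩ {B0,B1,B5} = {B0,B1}; idom=B1

Frontier:
  B5←B2: walk B2 to B1
  B5←B3: walk B3 to B1
  B6←B2: walk B2 to B1
  B6←B3: walk B3 to B1
  B6←B4: walk B4→B2 to B1
  B6←B5: walk B5 to B1
  DF(B0)=∅
  DF(B1)=∅
  DF(B2)={B5,B6}
  DF(B3)={B5,B6}
  DF(B4)={B6}
  DF(B5)={B6}
  DF(B6)=∅

DF(B5) = ["B6"]

Answer: ["B6"]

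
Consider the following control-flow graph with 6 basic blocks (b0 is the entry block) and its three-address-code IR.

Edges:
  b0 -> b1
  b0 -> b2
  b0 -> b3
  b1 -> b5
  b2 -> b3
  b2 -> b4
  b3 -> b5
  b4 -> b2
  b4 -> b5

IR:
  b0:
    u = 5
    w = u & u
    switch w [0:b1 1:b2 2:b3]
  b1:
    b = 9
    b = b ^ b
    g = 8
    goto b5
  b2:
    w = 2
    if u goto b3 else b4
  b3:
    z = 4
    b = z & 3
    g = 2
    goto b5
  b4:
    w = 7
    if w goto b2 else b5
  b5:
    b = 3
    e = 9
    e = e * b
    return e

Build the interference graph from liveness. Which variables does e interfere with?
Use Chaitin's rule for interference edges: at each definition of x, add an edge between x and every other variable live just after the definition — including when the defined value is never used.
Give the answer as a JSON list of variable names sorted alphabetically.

Block summaries:
  b0: def={u,w} ue=∅
  b1: def={b,g} ue=∅
  b2: def={w} ue={u}
  b3: def={b,g,z} ue=∅
  b4: def={w} ue=∅
  b5: def={b,e} ue=∅

Backward fixpoint:
  live b0: ∅→{u}
  live b1: ∅→∅
  live b2: {u}→{u}
  live b3: ∅→∅
  live b4: {u}→{u}
  live b5: ∅→∅

Interference:
  b: {e}
  e: {b}
  g: ∅
  u: {w}
  w: {u}
  z: ∅

N(e) = ["b"]

Answer: ["b"]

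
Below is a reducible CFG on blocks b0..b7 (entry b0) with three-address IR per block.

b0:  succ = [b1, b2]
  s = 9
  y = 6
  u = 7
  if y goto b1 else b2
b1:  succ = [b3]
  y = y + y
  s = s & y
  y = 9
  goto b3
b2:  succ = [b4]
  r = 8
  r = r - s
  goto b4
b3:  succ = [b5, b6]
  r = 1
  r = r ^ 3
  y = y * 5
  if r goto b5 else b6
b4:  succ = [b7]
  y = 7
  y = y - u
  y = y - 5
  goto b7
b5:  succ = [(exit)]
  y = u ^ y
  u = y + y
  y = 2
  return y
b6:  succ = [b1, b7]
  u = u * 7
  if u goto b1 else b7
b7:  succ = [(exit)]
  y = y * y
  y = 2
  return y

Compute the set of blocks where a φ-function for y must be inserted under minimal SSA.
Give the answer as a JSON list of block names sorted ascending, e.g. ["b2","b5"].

Answer: ["b1", "b7"]

Working:
idom tree: b1←b0 b2←b0 b3←b1 b4←b2 b5←b3 b6←b3 b7←b0
Join-block Dom:
  b1: preds {b0,b6}: {b0} ∩ {b0,b1,b3,b6} = {b0}; idom=b0
  b7: preds {b4,b6}: {b0,b2,b4} ∩ {b0,b1,b3,b6} = {b0}; idom=b0

DF walk-up:
  b1←b0: walk · to b0
  b1←b6: walk b6→b3→b1 to b0
  b7←b4: walk b4→b2 to b0
  b7←b6: walk b6→b3→b1 to b0
  b0: DF=∅
  b1: DF={b1,b7}
  b2: DF={b7}
  b3: DF={b1,b7}
  b4: DF={b7}
  b5: DF=∅
  b6: DF={b1,b7}
  b7: DF=∅

φ for y: defs {b0,b1,b3,b4,b5,b7}
  DF⁺ = {b1,b7}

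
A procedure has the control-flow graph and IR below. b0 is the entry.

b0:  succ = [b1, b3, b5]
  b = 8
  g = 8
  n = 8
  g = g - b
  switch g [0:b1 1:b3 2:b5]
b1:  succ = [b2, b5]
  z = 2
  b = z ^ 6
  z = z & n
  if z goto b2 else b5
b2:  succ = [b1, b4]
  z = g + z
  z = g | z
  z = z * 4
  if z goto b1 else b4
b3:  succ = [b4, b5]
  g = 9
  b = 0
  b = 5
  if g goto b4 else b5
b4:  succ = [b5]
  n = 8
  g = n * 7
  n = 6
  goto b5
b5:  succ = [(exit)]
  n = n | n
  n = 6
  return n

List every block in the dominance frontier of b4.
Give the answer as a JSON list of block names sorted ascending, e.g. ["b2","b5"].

Answer: ["b5"]

Derivation:
idom tree: b1←b0 b2←b1 b3←b0 b4←b0 b5←b0
Dom∩ at merges:
  b1: preds {b0,b2}: {b0} ∩ {b0,b1,b2} = {b0}; idom=b0
  b4: preds {b2,b3}: {b0,b1,b2} ∩ {b0,b3} = {b0}; idom=b0
  b5: preds {b0,b1,b3,b4}: {b0} ∩ {b0,b1} ∩ {b0,b3} ∩ {b0,b4} = {b0}; idom=b0

DF derivation:
  b1←b0: walk · to b0
  b1←b2: walk b2→b1 to b0
  b4←b2: walk b2→b1 to b0
  b4←b3: walk b3 to b0
  b5←b0: walk · to b0
  b5←b1: walk b1 to b0
  b5←b3: walk b3 to b0
  b5←b4: walk b4 to b0
  b0: DF=∅
  b1: DF={b1,b4,b5}
  b2: DF={b1,b4}
  b3: DF={b4,b5}
  b4: DF={b5}
  b5: DF=∅

DF(b4) = ["b5"]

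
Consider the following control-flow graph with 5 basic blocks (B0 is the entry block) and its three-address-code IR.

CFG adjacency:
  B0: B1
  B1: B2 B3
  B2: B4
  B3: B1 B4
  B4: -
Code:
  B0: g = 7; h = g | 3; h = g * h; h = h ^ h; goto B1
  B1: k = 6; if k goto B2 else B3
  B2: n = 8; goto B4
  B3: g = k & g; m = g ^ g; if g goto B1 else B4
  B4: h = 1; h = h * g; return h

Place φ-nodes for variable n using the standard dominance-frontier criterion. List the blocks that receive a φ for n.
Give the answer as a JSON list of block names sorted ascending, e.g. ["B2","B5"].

Answer: ["B4"]

Working:
idom tree: B1←B0 B2←B1 B3←B1 B4←B1
Join-block Dom:
  B1: preds {B0,B3}: {B0} ∩ {B0,B1,B3} = {B0}; idom=B0
  B4: preds {B2,B3}: {B0,B1,B2} ∩ {B0,B1,B3} = {B0,B1}; idom=B1

Frontier:
  join B1 pred B0: · stop@B0
  join B1 pred B3: B3→B1 stop@B0
  join B4 pred B2: B2 stop@B1
  join B4 pred B3: B3 stop@B1
  DF(B0)=∅
  DF(B1)={B1}
  DF(B2)={B4}
  DF(B3)={B1,B4}
  DF(B4)=∅

φ for n: defs {B2}
  DF⁺ = {B4}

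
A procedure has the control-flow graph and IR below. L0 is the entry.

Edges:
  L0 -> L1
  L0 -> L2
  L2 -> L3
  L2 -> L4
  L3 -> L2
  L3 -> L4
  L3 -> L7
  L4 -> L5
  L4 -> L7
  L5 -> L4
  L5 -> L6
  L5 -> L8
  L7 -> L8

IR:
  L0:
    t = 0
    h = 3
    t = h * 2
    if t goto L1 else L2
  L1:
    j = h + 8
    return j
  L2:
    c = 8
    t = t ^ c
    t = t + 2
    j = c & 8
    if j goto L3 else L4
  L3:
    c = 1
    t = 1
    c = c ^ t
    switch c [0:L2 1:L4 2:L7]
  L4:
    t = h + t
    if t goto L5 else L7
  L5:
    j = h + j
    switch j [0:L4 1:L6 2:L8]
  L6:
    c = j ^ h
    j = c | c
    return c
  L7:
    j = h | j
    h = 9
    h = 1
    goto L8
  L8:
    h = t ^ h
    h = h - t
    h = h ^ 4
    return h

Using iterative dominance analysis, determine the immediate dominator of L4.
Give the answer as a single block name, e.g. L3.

idom tree: L1←L0 L2←L0 L3←L2 L4←L2 L5←L4 L6←L5 L7←L2 L8←L2
Join-block Dom:
  L2: preds {L0,L3}: {L0} ∩ {L0,L2,L3} = {L0}; idom=L0
  L4: preds {L2,L3,L5}: {L0,L2} ∩ {L0,L2,L3} ∩ {L0,L2,L4,L5} = {L0,L2}; idom=L2
  L7: preds {L3,L4}: {L0,L2,L3} ∩ {L0,L2,L4} = {L0,L2}; idom=L2
  L8: preds {L5,L7}: {L0,L2,L4,L5} ∩ {L0,L2,L7} = {L0,L2}; idom=L2

idom(L4) = L2

Answer: L2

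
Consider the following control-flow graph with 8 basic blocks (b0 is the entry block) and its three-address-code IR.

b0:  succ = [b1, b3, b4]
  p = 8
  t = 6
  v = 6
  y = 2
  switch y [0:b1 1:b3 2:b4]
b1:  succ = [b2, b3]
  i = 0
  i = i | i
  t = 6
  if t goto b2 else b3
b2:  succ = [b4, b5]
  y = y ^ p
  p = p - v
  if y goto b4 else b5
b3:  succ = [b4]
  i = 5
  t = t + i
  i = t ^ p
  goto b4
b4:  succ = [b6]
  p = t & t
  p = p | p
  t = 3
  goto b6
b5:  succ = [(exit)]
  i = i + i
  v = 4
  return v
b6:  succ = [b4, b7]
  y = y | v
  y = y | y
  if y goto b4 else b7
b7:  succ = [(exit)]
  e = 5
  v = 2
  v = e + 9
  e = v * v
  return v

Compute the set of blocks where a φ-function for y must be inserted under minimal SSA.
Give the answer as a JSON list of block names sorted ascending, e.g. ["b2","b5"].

Answer: ["b4"]

Working:
idom tree: b1←b0 b2←b1 b3←b0 b4←b0 b5←b2 b6←b4 b7←b6
Dom at joins:
  b3: preds {b0,b1}: {b0} ∩ {b0,b1} = {b0}; idom=b0
  b4: preds {b0,b2,b3,b6}: {b0} ∩ {b0,b1,b2} ∩ {b0,b3} ∩ {b0,b4,b6} = {b0}; idom=b0

DF walk-up:
  join b3 pred b0: · stop@b0
  join b3 pred b1: b1 stop@b0
  join b4 pred b0: · stop@b0
  join b4 pred b2: b2→b1 stop@b0
  join b4 pred b3: b3 stop@b0
  join b4 pred b6: b6→b4 stop@b0
  DF(b0)=∅
  DF(b1)={b3,b4}
  DF(b2)={b4}
  DF(b3)={b4}
  DF(b4)={b4}
  DF(b5)=∅
  DF(b6)={b4}
  DF(b7)=∅

φ for y: defs {b0,b2,b6}
  DF⁺ = {b4}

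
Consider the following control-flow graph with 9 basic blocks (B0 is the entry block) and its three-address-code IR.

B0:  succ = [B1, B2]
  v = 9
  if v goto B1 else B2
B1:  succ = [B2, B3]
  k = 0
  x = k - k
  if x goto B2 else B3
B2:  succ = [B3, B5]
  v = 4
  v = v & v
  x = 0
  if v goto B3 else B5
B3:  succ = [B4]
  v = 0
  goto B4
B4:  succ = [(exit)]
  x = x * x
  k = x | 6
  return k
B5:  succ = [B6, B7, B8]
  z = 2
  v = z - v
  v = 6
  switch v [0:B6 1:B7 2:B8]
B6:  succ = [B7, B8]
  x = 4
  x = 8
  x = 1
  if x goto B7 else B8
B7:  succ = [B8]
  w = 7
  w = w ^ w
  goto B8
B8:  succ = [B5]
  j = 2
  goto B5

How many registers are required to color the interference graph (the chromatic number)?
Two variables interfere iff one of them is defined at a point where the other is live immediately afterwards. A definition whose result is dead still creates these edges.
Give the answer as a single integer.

Block summaries:
  B0: def={v} ue=∅
  B1: def={k,x} ue=∅
  B2: def={v,x} ue=∅
  B3: def={v} ue=∅
  B4: def={k,x} ue={x}
  B5: def={v,z} ue={v}
  B6: def={x} ue=∅
  B7: def={w} ue=∅
  B8: def={j} ue=∅

Liveness:
  live B0: ∅→∅
  live B1: ∅→{x}
  live B2: ∅→{v,x}
  live B3: {x}→{x}
  live B4: {x}→∅
  live B5: {v}→{v}
  live B6: {v}→{v}
  live B7: {v}→{v}
  live B8: {v}→{v}

Interfere edges:
  j: {v}
  k: ∅
  v: {j,w,x,z}
  w: {v}
  x: {v}
  z: {v}

Registers:
  clique {j,v} ⇒ need ≥ 2
  assign j→r1 k→r0 v→r0 w→r1 x→r1 z→r1 — no edge inside a register ⇒ χ ≤ 2
  χ = 2

Answer: 2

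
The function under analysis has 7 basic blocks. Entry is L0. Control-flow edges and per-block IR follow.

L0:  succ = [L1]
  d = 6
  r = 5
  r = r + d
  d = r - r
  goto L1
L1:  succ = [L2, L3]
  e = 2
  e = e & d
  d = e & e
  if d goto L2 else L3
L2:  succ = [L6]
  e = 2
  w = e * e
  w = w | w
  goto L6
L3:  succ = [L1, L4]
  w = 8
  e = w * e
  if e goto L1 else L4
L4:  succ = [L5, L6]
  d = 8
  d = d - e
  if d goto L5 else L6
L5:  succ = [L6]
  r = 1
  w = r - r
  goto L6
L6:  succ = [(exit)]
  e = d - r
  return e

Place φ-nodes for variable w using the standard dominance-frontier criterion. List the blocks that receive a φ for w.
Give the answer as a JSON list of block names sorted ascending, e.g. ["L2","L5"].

idom tree: L1←L0 L2←L1 L3←L1 L4←L3 L5←L4 L6←L1
Dom∩ at merges:
  L1: preds {L0,L3}: {L0} ∩ {L0,L1,L3} = {L0}; idom=L0
  L6: preds {L2,L4,L5}: {L0,L1,L2} ∩ {L0,L1,L3,L4} ∩ {L0,L1,L3,L4,L5} = {L0,L1}; idom=L1

DF derivation:
  L1←L0: walk · to L0
  L1←L3: walk L3→L1 to L0
  L6←L2: walk L2 to L1
  L6←L4: walk L4→L3 to L1
  L6←L5: walk L5→L4→L3 to L1
  L0 → ∅
  L1 → {L1}
  L2 → {L6}
  L3 → {L1,L6}
  L4 → {L6}
  L5 → {L6}
  L6 → ∅

φ for w: defs {L2,L3,L5}
  DF⁺ = {L1,L6}

Answer: ["L1", "L6"]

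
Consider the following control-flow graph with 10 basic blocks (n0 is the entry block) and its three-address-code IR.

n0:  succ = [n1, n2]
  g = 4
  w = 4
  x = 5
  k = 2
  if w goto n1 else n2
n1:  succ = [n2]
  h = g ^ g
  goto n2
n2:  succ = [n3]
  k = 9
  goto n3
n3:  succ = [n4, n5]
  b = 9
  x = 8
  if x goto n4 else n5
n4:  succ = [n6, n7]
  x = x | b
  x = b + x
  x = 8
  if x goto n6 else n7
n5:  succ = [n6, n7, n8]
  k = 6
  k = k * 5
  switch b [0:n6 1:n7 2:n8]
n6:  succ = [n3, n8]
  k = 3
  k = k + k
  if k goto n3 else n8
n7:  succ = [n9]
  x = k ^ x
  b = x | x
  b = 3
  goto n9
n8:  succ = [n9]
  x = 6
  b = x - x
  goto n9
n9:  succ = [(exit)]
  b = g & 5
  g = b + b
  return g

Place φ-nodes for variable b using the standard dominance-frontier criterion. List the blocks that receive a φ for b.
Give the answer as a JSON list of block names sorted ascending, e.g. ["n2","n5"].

idom tree: n1←n0 n2←n0 n3←n2 n4←n3 n5←n3 n6←n3 n7←n3 n8←n3 n9←n3
Dom at joins:
  n2: preds {n0,n1}: {n0} ∩ {n0,n1} = {n0}; idom=n0
  n3: preds {n2,n6}: {n0,n2} ∩ {n0,n2,n3,n6} = {n0,n2}; idom=n2
  n6: preds {n4,n5}: {n0,n2,n3,n4} ∩ {n0,n2,n3,n5} = {n0,n2,n3}; idom=n3
  n7: preds {n4,n5}: {n0,n2,n3,n4} ∩ {n0,n2,n3,n5} = {n0,n2,n3}; idom=n3
  n8: preds {n5,n6}: {n0,n2,n3,n5} ∩ {n0,n2,n3,n6} = {n0,n2,n3}; idom=n3
  n9: preds {n7,n8}: {n0,n2,n3,n7} ∩ {n0,n2,n3,n8} = {n0,n2,n3}; idom=n3

DF derivation:
  n2←n0: walk · to n0
  n2←n1: walk n1 to n0
  n3←n2: walk · to n2
  n3←n6: walk n6→n3 to n2
  n6←n4: walk n4 to n3
  n6←n5: walk n5 to n3
  n7←n4: walk n4 to n3
  n7←n5: walk n5 to n3
  n8←n5: walk n5 to n3
  n8←n6: walk n6 to n3
  n9←n7: walk n7 to n3
  n9←n8: walk n8 to n3
  n0: DF=∅
  n1: DF={n2}
  n2: DF=∅
  n3: DF={n3}
  n4: DF={n6,n7}
  n5: DF={n6,n7,n8}
  n6: DF={n3,n8}
  n7: DF={n9}
  n8: DF={n9}
  n9: DF=∅

φ for b: defs {n3,n7,n8,n9}
  DF⁺ = {n3,n9}

Answer: ["n3", "n9"]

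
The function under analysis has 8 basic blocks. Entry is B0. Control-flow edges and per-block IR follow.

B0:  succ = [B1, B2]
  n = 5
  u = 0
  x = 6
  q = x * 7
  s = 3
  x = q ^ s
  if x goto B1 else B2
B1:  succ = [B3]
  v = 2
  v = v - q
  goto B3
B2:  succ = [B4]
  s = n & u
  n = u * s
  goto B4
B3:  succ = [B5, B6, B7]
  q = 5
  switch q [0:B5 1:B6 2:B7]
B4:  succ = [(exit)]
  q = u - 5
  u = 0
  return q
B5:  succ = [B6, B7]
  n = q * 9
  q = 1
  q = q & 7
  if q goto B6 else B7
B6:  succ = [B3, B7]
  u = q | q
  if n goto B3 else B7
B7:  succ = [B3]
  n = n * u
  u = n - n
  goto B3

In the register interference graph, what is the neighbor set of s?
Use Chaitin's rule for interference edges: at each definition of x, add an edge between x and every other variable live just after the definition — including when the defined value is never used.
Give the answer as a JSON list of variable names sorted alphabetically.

Answer: ["n", "q", "u"]

Working:
Per-block:
  B0 def {n,q,s,u,x} use ∅
  B1 def {v} use {q}
  B2 def {n,s} use {n,u}
  B3 def {q} use ∅
  B4 def {q,u} use {u}
  B5 def {n,q} use {q}
  B6 def {u} use {n,q}
  B7 def {n,u} use {n,u}

Liveness:
  B0: in=∅ out={n,q,u}
  B1: in={n,q,u} out={n,u}
  B2: in={n,u} out={u}
  B3: in={n,u} out={n,q,u}
  B4: in={u} out=∅
  B5: in={q,u} out={n,q,u}
  B6: in={n,q} out={n,u}
  B7: in={n,u} out={n,u}

Interference:
  n — {q,s,u,v,x}
  q — {n,s,u,v,x}
  s — {n,q,u}
  u — {n,q,s,v,x}
  v — {n,q,u}
  x — {n,q,u}

N(s) = ["n", "q", "u"]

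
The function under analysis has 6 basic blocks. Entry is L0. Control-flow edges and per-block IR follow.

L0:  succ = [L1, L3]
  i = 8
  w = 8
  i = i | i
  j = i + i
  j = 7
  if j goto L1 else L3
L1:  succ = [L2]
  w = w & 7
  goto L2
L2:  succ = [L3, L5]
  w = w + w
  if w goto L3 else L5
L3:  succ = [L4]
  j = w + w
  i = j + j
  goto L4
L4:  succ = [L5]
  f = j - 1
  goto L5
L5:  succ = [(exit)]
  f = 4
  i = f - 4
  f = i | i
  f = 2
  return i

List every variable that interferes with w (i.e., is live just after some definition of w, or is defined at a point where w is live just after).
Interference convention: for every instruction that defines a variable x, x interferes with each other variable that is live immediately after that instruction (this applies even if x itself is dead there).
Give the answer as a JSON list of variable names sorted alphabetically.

Block summaries:
  L0: {i,j,w} / ∅
  L1: {w} / {w}
  L2: {w} / {w}
  L3: {i,j} / {w}
  L4: {f} / {j}
  L5: {f,i} / ∅

Liveness:
  L0: in=∅ out={w}
  L1: in={w} out={w}
  L2: in={w} out={w}
  L3: in={w} out={j}
  L4: in={j} out=∅
  L5: in=∅ out=∅

Interfere edges:
  f↔{i}
  i↔{f,j,w}
  j↔{i,w}
  w↔{i,j}

N(w) = ["i", "j"]

Answer: ["i", "j"]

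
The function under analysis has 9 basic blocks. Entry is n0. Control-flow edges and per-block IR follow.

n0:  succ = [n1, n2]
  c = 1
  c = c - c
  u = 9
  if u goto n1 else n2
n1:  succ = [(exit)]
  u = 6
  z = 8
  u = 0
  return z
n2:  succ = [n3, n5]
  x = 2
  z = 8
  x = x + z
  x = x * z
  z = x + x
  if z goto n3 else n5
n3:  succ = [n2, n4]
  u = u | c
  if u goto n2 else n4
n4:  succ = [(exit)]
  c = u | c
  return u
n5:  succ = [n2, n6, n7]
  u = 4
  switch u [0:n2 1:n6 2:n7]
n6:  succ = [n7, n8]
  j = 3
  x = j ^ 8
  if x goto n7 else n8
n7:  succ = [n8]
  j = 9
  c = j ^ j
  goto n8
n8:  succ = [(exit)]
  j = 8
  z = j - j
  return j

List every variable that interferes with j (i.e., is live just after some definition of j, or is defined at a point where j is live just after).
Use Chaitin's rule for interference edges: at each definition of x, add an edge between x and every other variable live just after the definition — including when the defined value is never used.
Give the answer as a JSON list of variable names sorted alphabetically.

Answer: ["z"]

Analysis:
Block summaries:
  n0: {c,u} / ∅
  n1: {u,z} / ∅
  n2: {x,z} / ∅
  n3: {u} / {c,u}
  n4: {c} / {c,u}
  n5: {u} / ∅
  n6: {j,x} / ∅
  n7: {c,j} / ∅
  n8: {j,z} / ∅

Live sets:
  live n0: ∅→{c,u}
  live n1: ∅→∅
  live n2: {c,u}→{c,u}
  live n3: {c,u}→{c,u}
  live n4: {c,u}→∅
  live n5: {c}→{c,u}
  live n6: ∅→∅
  live n7: ∅→∅
  live n8: ∅→∅

Interference:
  c: {u,x,z}
  j: {z}
  u: {c,x,z}
  x: {c,u,z}
  z: {c,j,u,x}

N(j) = ["z"]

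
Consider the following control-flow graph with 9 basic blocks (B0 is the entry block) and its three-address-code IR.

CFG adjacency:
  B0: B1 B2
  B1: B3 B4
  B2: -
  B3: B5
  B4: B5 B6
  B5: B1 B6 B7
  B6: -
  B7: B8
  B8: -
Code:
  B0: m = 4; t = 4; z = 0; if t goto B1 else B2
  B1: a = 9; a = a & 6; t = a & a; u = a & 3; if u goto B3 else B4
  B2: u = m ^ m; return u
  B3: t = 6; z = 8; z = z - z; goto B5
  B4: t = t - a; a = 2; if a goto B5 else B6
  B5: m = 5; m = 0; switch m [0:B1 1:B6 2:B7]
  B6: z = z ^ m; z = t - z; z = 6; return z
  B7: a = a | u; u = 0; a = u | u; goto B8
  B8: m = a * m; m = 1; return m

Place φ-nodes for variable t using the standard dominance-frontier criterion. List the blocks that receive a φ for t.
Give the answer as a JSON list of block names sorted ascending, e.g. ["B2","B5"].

idom tree: B1←B0 B2←B0 B3←B1 B4←B1 B5←B1 B6←B1 B7←B5 B8←B7
Dom at joins:
  B1: preds {B0,B5}: {B0} ∩ {B0,B1,B5} = {B0}; idom=B0
  B5: preds {B3,B4}: {B0,B1,B3} ∩ {B0,B1,B4} = {B0,B1}; idom=B1
  B6: preds {B4,B5}: {B0,B1,B4} ∩ {B0,B1,B5} = {B0,B1}; idom=B1

DF walk-up:
  join B1 pred B0: · stop@B0
  join B1 pred B5: B5→B1 stop@B0
  join B5 pred B3: B3 stop@B1
  join B5 pred B4: B4 stop@B1
  join B6 pred B4: B4 stop@B1
  join B6 pred B5: B5 stop@B1
  DF(B0)=∅
  DF(B1)={B1}
  DF(B2)=∅
  DF(B3)={B5}
  DF(B4)={B5,B6}
  DF(B5)={B1,B6}
  DF(B6)=∅
  DF(B7)=∅
  DF(B8)=∅

φ for t: defs {B0,B1,B3,B4}
  DF⁺ = {B1,B5,B6}

Answer: ["B1", "B5", "B6"]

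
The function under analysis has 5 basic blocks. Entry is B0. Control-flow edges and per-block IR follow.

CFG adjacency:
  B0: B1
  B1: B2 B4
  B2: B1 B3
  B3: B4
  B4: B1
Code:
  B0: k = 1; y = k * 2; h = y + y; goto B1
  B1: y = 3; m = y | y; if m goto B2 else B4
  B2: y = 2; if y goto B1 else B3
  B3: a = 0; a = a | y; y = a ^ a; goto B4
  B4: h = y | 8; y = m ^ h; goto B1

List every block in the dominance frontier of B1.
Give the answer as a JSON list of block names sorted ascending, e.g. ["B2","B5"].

Answer: ["B1"]

Working:
idom tree: B1←B0 B2←B1 B3←B2 B4←B1
Join-block Dom:
  B1: preds {B0,B2,B4}: {B0} ∩ {B0,B1,B2} ∩ {B0,B1,B4} = {B0}; idom=B0
  B4: preds {B1,B3}: {B0,B1} ∩ {B0,B1,B2,B3} = {B0,B1}; idom=B1

Frontier:
  join B1 pred B0: · stop@B0
  join B1 pred B2: B2→B1 stop@B0
  join B1 pred B4: B4→B1 stop@B0
  join B4 pred B1: · stop@B1
  join B4 pred B3: B3→B2 stop@B1
  DF(B0)=∅
  DF(B1)={B1}
  DF(B2)={B1,B4}
  DF(B3)={B4}
  DF(B4)={B1}

DF(B1) = ["B1"]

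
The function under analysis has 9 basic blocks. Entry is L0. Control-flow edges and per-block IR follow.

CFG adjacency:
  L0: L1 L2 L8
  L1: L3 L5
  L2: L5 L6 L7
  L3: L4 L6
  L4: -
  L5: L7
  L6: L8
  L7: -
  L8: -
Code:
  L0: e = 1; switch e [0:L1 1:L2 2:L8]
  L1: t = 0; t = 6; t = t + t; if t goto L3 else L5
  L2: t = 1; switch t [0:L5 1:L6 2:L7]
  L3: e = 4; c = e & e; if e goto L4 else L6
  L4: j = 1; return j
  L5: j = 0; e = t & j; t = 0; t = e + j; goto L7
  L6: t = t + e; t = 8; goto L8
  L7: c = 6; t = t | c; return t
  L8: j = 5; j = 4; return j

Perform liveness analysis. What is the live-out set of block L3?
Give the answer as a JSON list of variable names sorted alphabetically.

Block summaries:
  L0: {e} / ∅
  L1: {t} / ∅
  L2: {t} / ∅
  L3: {c,e} / ∅
  L4: {j} / ∅
  L5: {e,j,t} / {t}
  L6: {t} / {e,t}
  L7: {c,t} / {t}
  L8: {j} / ∅

Live sets:
  live L0: ∅→{e}
  live L1: ∅→{t}
  live L2: {e}→{e,t}
  live L3: {t}→{e,t}
  live L4: ∅→∅
  live L5: {t}→{t}
  live L6: {e,t}→∅
  live L7: {t}→∅
  live L8: ∅→∅

live-out(L3) = ["e", "t"]

Answer: ["e", "t"]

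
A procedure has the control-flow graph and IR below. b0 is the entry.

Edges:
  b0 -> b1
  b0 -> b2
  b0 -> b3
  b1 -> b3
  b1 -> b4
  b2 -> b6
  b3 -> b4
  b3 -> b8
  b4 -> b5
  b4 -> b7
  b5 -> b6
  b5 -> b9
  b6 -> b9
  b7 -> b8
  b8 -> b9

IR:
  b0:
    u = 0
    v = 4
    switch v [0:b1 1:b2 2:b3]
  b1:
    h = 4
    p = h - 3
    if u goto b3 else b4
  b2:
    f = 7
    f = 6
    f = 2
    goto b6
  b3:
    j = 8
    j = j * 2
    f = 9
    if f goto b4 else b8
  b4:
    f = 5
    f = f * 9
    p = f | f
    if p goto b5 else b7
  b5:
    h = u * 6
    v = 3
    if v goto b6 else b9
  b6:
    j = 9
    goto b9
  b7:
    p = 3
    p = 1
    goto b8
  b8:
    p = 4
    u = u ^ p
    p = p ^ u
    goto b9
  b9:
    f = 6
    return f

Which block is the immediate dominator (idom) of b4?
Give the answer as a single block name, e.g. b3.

Answer: b0

Analysis:
idom tree: b1←b0 b2←b0 b3←b0 b4←b0 b5←b4 b6←b0 b7←b4 b8←b0 b9←b0
Dom∩ at merges:
  b3: preds {b0,b1}: {b0} ∩ {b0,b1} = {b0}; idom=b0
  b4: preds {b1,b3}: {b0,b1} ∩ {b0,b3} = {b0}; idom=b0
  b6: preds {b2,b5}: {b0,b2} ∩ {b0,b4,b5} = {b0}; idom=b0
  b8: preds {b3,b7}: {b0,b3} ∩ {b0,b4,b7} = {b0}; idom=b0
  b9: preds {b5,b6,b8}: {b0,b4,b5} ∩ {b0,b6} ∩ {b0,b8} = {b0}; idom=b0

idom(b4) = b0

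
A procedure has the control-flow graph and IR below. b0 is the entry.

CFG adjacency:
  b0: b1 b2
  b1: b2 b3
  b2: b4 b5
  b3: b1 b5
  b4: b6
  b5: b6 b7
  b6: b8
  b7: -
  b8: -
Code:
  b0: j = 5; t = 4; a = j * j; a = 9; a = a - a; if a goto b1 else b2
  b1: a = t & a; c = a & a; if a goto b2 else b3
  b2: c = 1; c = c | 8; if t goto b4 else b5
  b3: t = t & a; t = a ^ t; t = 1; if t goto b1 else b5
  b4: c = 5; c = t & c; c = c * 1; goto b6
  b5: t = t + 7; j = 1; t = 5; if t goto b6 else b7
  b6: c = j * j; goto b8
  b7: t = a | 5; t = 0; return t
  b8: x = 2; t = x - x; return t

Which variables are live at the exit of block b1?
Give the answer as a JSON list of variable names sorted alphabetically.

Per-block:
  b0: {a,j,t} / ∅
  b1: {a,c} / {a,t}
  b2: {c} / {t}
  b3: {t} / {a,t}
  b4: {c} / {t}
  b5: {j,t} / {t}
  b6: {c} / {j}
  b7: {t} / {a}
  b8: {t,x} / ∅

Live sets:
  b0: in=∅ out={a,j,t}
  b1: in={a,j,t} out={a,j,t}
  b2: in={a,j,t} out={a,j,t}
  b3: in={a,j,t} out={a,j,t}
  b4: in={j,t} out={j}
  b5: in={a,t} out={a,j}
  b6: in={j} out=∅
  b7: in={a} out=∅
  b8: in=∅ out=∅

live-out(b1) = ["a", "j", "t"]

Answer: ["a", "j", "t"]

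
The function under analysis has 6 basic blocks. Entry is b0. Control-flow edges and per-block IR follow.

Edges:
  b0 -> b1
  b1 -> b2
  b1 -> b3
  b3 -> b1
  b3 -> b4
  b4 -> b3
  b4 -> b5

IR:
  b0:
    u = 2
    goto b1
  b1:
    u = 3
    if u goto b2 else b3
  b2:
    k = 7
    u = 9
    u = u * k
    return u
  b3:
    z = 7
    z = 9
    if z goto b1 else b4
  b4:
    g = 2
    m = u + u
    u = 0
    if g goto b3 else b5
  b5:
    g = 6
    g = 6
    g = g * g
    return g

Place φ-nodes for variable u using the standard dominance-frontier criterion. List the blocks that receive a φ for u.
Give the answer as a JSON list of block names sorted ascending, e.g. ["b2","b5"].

Answer: ["b1", "b3"]

Analysis:
idom tree: b1←b0 b2←b1 b3←b1 b4←b3 b5←b4
Dom at joins:
  b1: preds {b0,b3}: {b0} ∩ {b0,b1,b3} = {b0}; idom=b0
  b3: preds {b1,b4}: {b0,b1} ∩ {b0,b1,b3,b4} = {b0,b1}; idom=b1

DF derivation:
  join b1 pred b0: · stop@b0
  join b1 pred b3: b3→b1 stop@b0
  join b3 pred b1: · stop@b1
  join b3 pred b4: b4→b3 stop@b1
  b0: DF=∅
  b1: DF={b1}
  b2: DF=∅
  b3: DF={b1,b3}
  b4: DF={b3}
  b5: DF=∅

φ for u: defs {b0,b1,b2,b4}
  DF⁺ = {b1,b3}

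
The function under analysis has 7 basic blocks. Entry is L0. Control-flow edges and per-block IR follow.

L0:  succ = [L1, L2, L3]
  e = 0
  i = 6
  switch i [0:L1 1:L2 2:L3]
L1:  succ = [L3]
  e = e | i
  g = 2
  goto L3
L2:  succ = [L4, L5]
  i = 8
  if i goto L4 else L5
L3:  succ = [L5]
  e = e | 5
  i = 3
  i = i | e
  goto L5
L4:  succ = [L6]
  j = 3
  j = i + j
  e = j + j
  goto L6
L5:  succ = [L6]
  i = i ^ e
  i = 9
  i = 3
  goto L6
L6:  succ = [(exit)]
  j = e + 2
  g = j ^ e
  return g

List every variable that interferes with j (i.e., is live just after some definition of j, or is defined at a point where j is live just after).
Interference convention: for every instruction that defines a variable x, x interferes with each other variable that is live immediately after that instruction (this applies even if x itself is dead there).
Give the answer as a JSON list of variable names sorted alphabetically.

Per-block:
  L0: def={e,i} ue=∅
  L1: def={e,g} ue={e,i}
  L2: def={i} ue=∅
  L3: def={e,i} ue={e}
  L4: def={e,j} ue={i}
  L5: def={i} ue={e,i}
  L6: def={g,j} ue={e}

Live sets:
  live L0: ∅→{e,i}
  live L1: {e,i}→{e}
  live L2: {e}→{e,i}
  live L3: {e}→{e,i}
  live L4: {i}→{e}
  live L5: {e,i}→{e}
  live L6: {e}→∅

Interfere edges:
  e: {g,i,j}
  g: {e}
  i: {e,j}
  j: {e,i}

N(j) = ["e", "i"]

Answer: ["e", "i"]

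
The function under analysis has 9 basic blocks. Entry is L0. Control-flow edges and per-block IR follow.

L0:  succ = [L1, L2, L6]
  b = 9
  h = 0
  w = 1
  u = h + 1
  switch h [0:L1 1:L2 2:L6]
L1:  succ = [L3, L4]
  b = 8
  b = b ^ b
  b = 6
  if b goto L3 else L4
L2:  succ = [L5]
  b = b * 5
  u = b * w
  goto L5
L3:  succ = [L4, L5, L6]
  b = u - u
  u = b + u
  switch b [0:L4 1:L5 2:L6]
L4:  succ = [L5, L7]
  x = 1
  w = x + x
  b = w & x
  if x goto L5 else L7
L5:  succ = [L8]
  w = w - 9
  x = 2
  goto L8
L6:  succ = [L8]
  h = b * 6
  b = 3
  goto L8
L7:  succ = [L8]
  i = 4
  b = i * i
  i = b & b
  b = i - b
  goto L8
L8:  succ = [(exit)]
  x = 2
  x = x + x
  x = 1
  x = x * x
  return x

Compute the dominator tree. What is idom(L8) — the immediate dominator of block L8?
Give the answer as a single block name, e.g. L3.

Answer: L0

Analysis:
idom tree: L1←L0 L2←L0 L3←L1 L4←L1 L5←L0 L6←L0 L7←L4 L8←L0
Dom∩ at merges:
  L4: preds {L1,L3}: {L0,L1} ∩ {L0,L1,L3} = {L0,L1}; idom=L1
  L5: preds {L2,L3,L4}: {L0,L2} ∩ {L0,L1,L3} ∩ {L0,L1,L4} = {L0}; idom=L0
  L6: preds {L0,L3}: {L0} ∩ {L0,L1,L3} = {L0}; idom=L0
  L8: preds {L5,L6,L7}: {L0,L5} ∩ {L0,L6} ∩ {L0,L1,L4,L7} = {L0}; idom=L0

idom(L8) = L0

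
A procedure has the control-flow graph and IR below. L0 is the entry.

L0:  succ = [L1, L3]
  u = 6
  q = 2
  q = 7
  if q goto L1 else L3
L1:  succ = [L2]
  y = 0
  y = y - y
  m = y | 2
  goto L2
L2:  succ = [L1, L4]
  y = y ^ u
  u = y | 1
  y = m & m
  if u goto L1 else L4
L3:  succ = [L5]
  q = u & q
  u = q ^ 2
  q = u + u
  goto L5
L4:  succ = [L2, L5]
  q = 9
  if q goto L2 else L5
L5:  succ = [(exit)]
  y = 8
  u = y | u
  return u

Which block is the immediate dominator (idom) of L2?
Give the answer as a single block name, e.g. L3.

Answer: L1

Analysis:
idom tree: L1←L0 L2←L1 L3←L0 L4←L2 L5←L0
Dom∩ at merges:
  L1: preds {L0,L2}: {L0} ∩ {L0,L1,L2} = {L0}; idom=L0
  L2: preds {L1,L4}: {L0,L1} ∩ {L0,L1,L2,L4} = {L0,L1}; idom=L1
  L5: preds {L3,L4}: {L0,L3} ∩ {L0,L1,L2,L4} = {L0}; idom=L0

idom(L2) = L1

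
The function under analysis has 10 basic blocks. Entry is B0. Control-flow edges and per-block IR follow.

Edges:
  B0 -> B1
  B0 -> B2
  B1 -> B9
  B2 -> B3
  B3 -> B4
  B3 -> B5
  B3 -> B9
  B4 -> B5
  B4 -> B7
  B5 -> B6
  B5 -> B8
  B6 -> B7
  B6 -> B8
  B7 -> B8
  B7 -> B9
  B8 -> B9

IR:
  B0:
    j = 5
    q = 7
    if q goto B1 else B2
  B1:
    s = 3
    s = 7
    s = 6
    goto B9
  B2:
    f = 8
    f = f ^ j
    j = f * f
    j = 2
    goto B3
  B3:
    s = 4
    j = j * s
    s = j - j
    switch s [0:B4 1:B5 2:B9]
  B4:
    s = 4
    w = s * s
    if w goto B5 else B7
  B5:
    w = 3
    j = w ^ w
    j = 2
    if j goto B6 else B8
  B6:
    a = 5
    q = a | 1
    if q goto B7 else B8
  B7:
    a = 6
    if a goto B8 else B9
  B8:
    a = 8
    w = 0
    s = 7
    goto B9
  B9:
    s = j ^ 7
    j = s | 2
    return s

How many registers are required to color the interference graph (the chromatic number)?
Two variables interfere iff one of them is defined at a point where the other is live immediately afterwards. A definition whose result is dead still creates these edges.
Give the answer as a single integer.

Per-block:
  B0: {j,q} / ∅
  B1: {s} / ∅
  B2: {f,j} / {j}
  B3: {j,s} / {j}
  B4: {s,w} / ∅
  B5: {j,w} / ∅
  B6: {a,q} / ∅
  B7: {a} / ∅
  B8: {a,s,w} / ∅
  B9: {j,s} / {j}

Liveness:
  B0 li=∅ lo={j}
  B1 li={j} lo={j}
  B2 li={j} lo={j}
  B3 li={j} lo={j}
  B4 li={j} lo={j}
  B5 li=∅ lo={j}
  B6 li={j} lo={j}
  B7 li={j} lo={j}
  B8 li={j} lo={j}
  B9 li={j} lo=∅

Interfere edges:
  a↔{j}
  f↔{j}
  j↔{a,f,q,s,w}
  q↔{j}
  s↔{j}
  w↔{j}

Chromatic number:
  clique {a,j} ⇒ need ≥ 2
  2-colouring: R0={j}  R1={a,f,q,s,w}
  χ = 2

Answer: 2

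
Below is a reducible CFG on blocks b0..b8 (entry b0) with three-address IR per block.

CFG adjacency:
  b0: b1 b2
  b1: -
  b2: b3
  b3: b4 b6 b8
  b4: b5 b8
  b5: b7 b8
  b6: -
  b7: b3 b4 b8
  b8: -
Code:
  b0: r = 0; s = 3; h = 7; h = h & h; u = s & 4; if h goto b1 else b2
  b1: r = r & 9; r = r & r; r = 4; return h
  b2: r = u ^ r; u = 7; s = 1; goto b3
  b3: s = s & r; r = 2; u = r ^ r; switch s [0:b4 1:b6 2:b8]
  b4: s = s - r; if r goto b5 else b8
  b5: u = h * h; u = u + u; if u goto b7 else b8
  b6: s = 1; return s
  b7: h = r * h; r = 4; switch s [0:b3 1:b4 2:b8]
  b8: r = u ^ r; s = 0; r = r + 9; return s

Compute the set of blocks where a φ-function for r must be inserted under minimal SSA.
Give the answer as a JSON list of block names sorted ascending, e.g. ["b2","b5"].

idom tree: b1←b0 b2←b0 b3←b2 b4←b3 b5←b4 b6←b3 b7←b5 b8←b3
Dom∩ at merges:
  b3: preds {b2,b7}: {b0,b2} ∩ {b0,b2,b3,b4,b5,b7} = {b0,b2}; idom=b2
  b4: preds {b3,b7}: {b0,b2,b3} ∩ {b0,b2,b3,b4,b5,b7} = {b0,b2,b3}; idom=b3
  b8: preds {b3,b4,b5,b7}: {b0,b2,b3} ∩ {b0,b2,b3,b4} ∩ {b0,b2,b3,b4,b5} ∩ {b0,b2,b3,b4,b5,b7} = {b0,b2,b3}; idom=b3

DF derivation:
  b3←b2: walk · to b2
  b3←b7: walk b7→b5→b4→b3 to b2
  b4←b3: walk · to b3
  b4←b7: walk b7→b5→b4 to b3
  b8←b3: walk · to b3
  b8←b4: walk b4 to b3
  b8←b5: walk b5→b4 to b3
  b8←b7: walk b7→b5→b4 to b3
  DF(b0)=∅
  DF(b1)=∅
  DF(b2)=∅
  DF(b3)={b3}
  DF(b4)={b3,b4,b8}
  DF(b5)={b3,b4,b8}
  DF(b6)=∅
  DF(b7)={b3,b4,b8}
  DF(b8)=∅

φ for r: defs {b0,b1,b2,b3,b7,b8}
  DF⁺ = {b3,b4,b8}

Answer: ["b3", "b4", "b8"]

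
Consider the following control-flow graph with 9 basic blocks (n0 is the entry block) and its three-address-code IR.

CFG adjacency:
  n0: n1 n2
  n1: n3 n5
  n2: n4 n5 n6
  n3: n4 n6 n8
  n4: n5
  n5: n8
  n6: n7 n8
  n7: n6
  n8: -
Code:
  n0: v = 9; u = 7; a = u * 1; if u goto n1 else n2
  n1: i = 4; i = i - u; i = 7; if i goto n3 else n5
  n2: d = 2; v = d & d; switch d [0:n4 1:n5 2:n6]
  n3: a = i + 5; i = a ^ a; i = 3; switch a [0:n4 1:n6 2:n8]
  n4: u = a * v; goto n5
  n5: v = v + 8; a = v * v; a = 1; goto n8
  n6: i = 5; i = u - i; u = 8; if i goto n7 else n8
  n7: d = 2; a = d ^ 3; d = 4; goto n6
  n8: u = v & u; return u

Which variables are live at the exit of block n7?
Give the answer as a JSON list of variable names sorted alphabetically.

Answer: ["u", "v"]

Derivation:
def/use:
  n0: {a,u,v} / ∅
  n1: {i} / {u}
  n2: {d,v} / ∅
  n3: {a,i} / {i}
  n4: {u} / {a,v}
  n5: {a,v} / {v}
  n6: {i,u} / {u}
  n7: {a,d} / ∅
  n8: {u} / {u,v}

Live sets:
  live n0: ∅→{a,u,v}
  live n1: {u,v}→{i,u,v}
  live n2: {a,u}→{a,u,v}
  live n3: {i,u,v}→{a,u,v}
  live n4: {a,v}→{u,v}
  live n5: {u,v}→{u,v}
  live n6: {u,v}→{u,v}
  live n7: {u,v}→{u,v}
  live n8: {u,v}→∅

live-out(n7) = ["u", "v"]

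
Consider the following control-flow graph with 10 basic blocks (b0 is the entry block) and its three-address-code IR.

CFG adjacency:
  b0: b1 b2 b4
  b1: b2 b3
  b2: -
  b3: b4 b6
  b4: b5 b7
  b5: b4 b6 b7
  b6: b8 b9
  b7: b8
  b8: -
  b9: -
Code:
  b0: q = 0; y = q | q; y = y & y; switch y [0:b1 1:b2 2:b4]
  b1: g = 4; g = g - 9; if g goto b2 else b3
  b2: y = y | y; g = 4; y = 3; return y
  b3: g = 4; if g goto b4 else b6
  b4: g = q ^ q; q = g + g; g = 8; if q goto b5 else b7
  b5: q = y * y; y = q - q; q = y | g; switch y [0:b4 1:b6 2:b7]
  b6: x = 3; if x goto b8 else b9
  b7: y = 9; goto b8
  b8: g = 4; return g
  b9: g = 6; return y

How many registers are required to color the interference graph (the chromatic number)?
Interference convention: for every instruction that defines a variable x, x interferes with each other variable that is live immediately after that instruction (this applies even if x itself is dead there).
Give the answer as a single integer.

Block summaries:
  b0: {q,y} / ∅
  b1: {g} / ∅
  b2: {g,y} / {y}
  b3: {g} / ∅
  b4: {g,q} / {q}
  b5: {q,y} / {g,y}
  b6: {x} / ∅
  b7: {y} / ∅
  b8: {g} / ∅
  b9: {g} / {y}

Live sets:
  b0 li=∅ lo={q,y}
  b1 li={q,y} lo={q,y}
  b2 li={y} lo=∅
  b3 li={q,y} lo={q,y}
  b4 li={q,y} lo={g,y}
  b5 li={g,y} lo={q,y}
  b6 li={y} lo={y}
  b7 li=∅ lo=∅
  b8 li=∅ lo=∅
  b9 li={y} lo=∅

Interference:
  g — {q,y}
  q — {g,y}
  x — {y}
  y — {g,q,x}

Colouring:
  clique {g,q,y} ⇒ need ≥ 3
  assign g→R1 q→R2 x→R1 y→R0 — no edge inside a register ⇒ χ ≤ 3
  χ = 3

Answer: 3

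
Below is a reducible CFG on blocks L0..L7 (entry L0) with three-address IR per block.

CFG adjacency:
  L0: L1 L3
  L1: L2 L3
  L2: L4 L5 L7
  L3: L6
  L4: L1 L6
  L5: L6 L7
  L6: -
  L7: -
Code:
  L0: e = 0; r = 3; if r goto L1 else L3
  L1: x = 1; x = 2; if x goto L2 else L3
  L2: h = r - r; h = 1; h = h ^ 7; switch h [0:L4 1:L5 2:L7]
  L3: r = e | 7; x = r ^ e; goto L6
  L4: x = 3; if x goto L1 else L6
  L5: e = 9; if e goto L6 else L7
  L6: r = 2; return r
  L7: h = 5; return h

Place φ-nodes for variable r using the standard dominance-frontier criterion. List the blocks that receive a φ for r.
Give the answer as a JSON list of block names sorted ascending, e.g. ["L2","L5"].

idom tree: L1←L0 L2←L1 L3←L0 L4←L2 L5←L2 L6←L0 L7←L2
Dom∩ at merges:
  L1: preds {L0,L4}: {L0} ∩ {L0,L1,L2,L4} = {L0}; idom=L0
  L3: preds {L0,L1}: {L0} ∩ {L0,L1} = {L0}; idom=L0
  L6: preds {L3,L4,L5}: {L0,L3} ∩ {L0,L1,L2,L4} ∩ {L0,L1,L2,L5} = {L0}; idom=L0
  L7: preds {L2,L5}: {L0,L1,L2} ∩ {L0,L1,L2,L5} = {L0,L1,L2}; idom=L2

Frontier:
  L1←L0: walk · to L0
  L1←L4: walk L4→L2→L1 to L0
  L3←L0: walk · to L0
  L3←L1: walk L1 to L0
  L6←L3: walk L3 to L0
  L6←L4: walk L4→L2→L1 to L0
  L6←L5: walk L5→L2→L1 to L0
  L7←L2: walk · to L2
  L7←L5: walk L5 to L2
  L0: DF=∅
  L1: DF={L1,L3,L6}
  L2: DF={L1,L6}
  L3: DF={L6}
  L4: DF={L1,L6}
  L5: DF={L6,L7}
  L6: DF=∅
  L7: DF=∅

φ for r: defs {L0,L3,L6}
  DF⁺ = {L6}

Answer: ["L6"]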